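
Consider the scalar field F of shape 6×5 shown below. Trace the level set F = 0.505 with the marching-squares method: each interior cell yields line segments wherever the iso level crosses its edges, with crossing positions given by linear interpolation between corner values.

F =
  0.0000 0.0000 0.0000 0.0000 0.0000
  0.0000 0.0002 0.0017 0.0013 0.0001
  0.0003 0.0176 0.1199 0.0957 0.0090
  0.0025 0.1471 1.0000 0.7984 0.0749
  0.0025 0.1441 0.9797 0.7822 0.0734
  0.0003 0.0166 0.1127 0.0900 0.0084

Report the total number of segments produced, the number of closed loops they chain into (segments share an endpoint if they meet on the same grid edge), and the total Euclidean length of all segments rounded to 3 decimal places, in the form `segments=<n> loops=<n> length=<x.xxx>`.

segments=8 loops=1 length=6.760

cell (2,1): code 0100 → (2.438,2.000)–(3.000,1.420)
cell (2,2): code 1100 → (2.582,3.000)–(2.438,2.000)
cell (2,3): code 1000 → (3.000,3.406)–(2.582,3.000)
cell (3,1): code 0110 → (3.000,1.420)–(4.000,1.432)
cell (3,3): code 1001 → (4.000,3.391)–(3.000,3.406)
cell (4,1): code 0010 → (4.000,1.432)–(4.548,2.000)
cell (4,2): code 0011 → (4.548,2.000)–(4.400,3.000)
cell (4,3): code 0001 → (4.400,3.000)–(4.000,3.391)
total: 8 segments, chained into 1 closed loop(s), length Σ = 6.760360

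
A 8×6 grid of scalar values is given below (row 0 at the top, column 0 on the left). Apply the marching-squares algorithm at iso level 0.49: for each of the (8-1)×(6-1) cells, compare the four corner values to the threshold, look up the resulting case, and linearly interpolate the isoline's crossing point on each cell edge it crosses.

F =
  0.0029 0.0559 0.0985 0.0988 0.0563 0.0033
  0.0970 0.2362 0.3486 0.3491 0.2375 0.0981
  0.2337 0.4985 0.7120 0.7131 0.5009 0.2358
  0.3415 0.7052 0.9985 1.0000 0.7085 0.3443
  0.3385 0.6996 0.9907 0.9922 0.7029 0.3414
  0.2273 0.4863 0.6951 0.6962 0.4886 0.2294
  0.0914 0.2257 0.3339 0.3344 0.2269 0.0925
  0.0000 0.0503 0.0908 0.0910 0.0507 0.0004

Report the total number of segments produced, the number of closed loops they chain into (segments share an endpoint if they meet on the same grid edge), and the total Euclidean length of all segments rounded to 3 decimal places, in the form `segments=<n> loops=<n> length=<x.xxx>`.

segments=16 loops=1 length=13.313

cell (1,0): code 0100 → (1.968,1.000)–(2.000,0.968)
cell (1,1): code 1100 → (1.389,2.000)–(1.968,1.000)
cell (1,2): code 1100 → (1.387,3.000)–(1.389,2.000)
cell (1,3): code 1100 → (1.959,4.000)–(1.387,3.000)
cell (1,4): code 1000 → (2.000,4.041)–(1.959,4.000)
cell (2,0): code 0110 → (2.000,0.968)–(3.000,0.408)
cell (2,4): code 1001 → (3.000,4.600)–(2.000,4.041)
cell (3,0): code 0110 → (3.000,0.408)–(4.000,0.420)
cell (3,4): code 1001 → (4.000,4.589)–(3.000,4.600)
cell (4,0): code 0010 → (4.000,0.420)–(4.983,1.000)
cell (4,1): code 0111 → (4.983,1.000)–(5.000,1.018)
cell (4,3): code 1011 → (5.000,3.993)–(4.993,4.000)
cell (4,4): code 0001 → (4.993,4.000)–(4.000,4.589)
cell (5,1): code 0010 → (5.000,1.018)–(5.568,2.000)
cell (5,2): code 0011 → (5.568,2.000)–(5.570,3.000)
cell (5,3): code 0001 → (5.570,3.000)–(5.000,3.993)
total: 16 segments, chained into 1 closed loop(s), length Σ = 13.312758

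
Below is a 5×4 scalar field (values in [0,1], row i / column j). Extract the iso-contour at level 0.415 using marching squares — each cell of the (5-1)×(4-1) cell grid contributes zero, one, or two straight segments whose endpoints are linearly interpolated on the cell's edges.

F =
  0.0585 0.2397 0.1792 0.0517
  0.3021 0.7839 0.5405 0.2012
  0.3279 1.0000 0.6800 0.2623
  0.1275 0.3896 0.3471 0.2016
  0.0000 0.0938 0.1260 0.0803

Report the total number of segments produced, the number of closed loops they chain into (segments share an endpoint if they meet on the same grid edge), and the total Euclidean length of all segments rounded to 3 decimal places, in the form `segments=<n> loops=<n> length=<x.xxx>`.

segments=8 loops=1 length=7.949

cell (0,0): code 0100 → (0.322,1.000)–(1.000,0.234)
cell (0,1): code 1100 → (0.653,2.000)–(0.322,1.000)
cell (0,2): code 1000 → (1.000,2.370)–(0.653,2.000)
cell (1,0): code 0110 → (1.000,0.234)–(2.000,0.130)
cell (1,2): code 1001 → (2.000,2.634)–(1.000,2.370)
cell (2,0): code 0010 → (2.000,0.130)–(2.958,1.000)
cell (2,1): code 0011 → (2.958,1.000)–(2.796,2.000)
cell (2,2): code 0001 → (2.796,2.000)–(2.000,2.634)
total: 8 segments, chained into 1 closed loop(s), length Σ = 7.948782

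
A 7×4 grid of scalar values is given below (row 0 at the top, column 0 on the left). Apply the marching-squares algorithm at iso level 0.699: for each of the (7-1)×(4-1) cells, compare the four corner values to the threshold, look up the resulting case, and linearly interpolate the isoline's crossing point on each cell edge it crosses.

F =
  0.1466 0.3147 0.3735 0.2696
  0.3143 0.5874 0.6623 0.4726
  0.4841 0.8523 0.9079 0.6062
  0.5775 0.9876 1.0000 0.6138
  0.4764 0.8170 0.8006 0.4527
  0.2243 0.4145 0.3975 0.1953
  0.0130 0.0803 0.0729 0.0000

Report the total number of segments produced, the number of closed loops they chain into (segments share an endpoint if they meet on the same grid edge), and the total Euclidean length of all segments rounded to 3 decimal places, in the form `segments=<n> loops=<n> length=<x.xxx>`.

segments=10 loops=1 length=8.905

cell (1,0): code 0100 → (1.421,1.000)–(2.000,0.584)
cell (1,1): code 1100 → (1.149,2.000)–(1.421,1.000)
cell (1,2): code 1000 → (2.000,2.692)–(1.149,2.000)
cell (2,0): code 0110 → (2.000,0.584)–(3.000,0.296)
cell (2,2): code 1001 → (3.000,2.779)–(2.000,2.692)
cell (3,0): code 0110 → (3.000,0.296)–(4.000,0.654)
cell (3,2): code 1001 → (4.000,2.292)–(3.000,2.779)
cell (4,0): code 0010 → (4.000,0.654)–(4.293,1.000)
cell (4,1): code 0011 → (4.293,1.000)–(4.252,2.000)
cell (4,2): code 0001 → (4.252,2.000)–(4.000,2.292)
total: 10 segments, chained into 1 closed loop(s), length Σ = 8.905027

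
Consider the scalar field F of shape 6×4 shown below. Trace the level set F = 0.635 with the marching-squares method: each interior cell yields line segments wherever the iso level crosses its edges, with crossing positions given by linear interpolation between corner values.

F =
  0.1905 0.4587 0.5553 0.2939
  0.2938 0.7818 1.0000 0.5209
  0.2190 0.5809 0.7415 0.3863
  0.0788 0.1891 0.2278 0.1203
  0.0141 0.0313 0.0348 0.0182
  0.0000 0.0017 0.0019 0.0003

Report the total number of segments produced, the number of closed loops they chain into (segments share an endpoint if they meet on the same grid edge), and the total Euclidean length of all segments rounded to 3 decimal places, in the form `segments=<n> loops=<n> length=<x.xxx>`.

cell (0,0): code 0100 → (0.546,1.000)–(1.000,0.699)
cell (0,1): code 1100 → (0.179,2.000)–(0.546,1.000)
cell (0,2): code 1000 → (1.000,2.762)–(0.179,2.000)
cell (1,0): code 0010 → (1.000,0.699)–(1.731,1.000)
cell (1,1): code 0111 → (1.731,1.000)–(2.000,1.337)
cell (1,2): code 1001 → (2.000,2.300)–(1.000,2.762)
cell (2,1): code 0010 → (2.000,1.337)–(2.207,2.000)
cell (2,2): code 0001 → (2.207,2.000)–(2.000,2.300)
total: 8 segments, chained into 1 closed loop(s), length Σ = 6.112155

segments=8 loops=1 length=6.112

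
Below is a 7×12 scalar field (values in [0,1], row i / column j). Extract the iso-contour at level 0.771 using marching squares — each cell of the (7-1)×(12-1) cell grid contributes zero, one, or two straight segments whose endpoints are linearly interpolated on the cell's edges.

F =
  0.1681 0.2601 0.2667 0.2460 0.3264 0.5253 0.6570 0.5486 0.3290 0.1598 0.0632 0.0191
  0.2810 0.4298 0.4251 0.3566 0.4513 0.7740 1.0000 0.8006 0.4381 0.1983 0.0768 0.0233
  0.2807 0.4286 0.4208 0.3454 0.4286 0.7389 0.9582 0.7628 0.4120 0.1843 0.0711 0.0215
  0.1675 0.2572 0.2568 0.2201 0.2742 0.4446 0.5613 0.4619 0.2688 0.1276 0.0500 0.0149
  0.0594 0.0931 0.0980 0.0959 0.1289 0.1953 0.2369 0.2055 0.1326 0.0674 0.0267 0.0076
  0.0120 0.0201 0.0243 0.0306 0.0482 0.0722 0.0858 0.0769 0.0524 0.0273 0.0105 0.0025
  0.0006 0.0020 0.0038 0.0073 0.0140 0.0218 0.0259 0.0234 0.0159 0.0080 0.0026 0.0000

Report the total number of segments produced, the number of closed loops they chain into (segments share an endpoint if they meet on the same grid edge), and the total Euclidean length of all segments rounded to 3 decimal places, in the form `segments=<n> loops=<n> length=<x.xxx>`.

segments=10 loops=1 length=6.559

cell (0,4): code 0100 → (0.988,5.000)–(1.000,4.991)
cell (0,5): code 1100 → (0.332,6.000)–(0.988,5.000)
cell (0,6): code 1100 → (0.883,7.000)–(0.332,6.000)
cell (0,7): code 1000 → (1.000,7.082)–(0.883,7.000)
cell (1,4): code 0010 → (1.000,4.991)–(1.085,5.000)
cell (1,5): code 0111 → (1.085,5.000)–(2.000,5.146)
cell (1,6): code 1011 → (2.000,6.958)–(1.783,7.000)
cell (1,7): code 0001 → (1.783,7.000)–(1.000,7.082)
cell (2,5): code 0010 → (2.000,5.146)–(2.472,6.000)
cell (2,6): code 0001 → (2.472,6.000)–(2.000,6.958)
total: 10 segments, chained into 1 closed loop(s), length Σ = 6.558891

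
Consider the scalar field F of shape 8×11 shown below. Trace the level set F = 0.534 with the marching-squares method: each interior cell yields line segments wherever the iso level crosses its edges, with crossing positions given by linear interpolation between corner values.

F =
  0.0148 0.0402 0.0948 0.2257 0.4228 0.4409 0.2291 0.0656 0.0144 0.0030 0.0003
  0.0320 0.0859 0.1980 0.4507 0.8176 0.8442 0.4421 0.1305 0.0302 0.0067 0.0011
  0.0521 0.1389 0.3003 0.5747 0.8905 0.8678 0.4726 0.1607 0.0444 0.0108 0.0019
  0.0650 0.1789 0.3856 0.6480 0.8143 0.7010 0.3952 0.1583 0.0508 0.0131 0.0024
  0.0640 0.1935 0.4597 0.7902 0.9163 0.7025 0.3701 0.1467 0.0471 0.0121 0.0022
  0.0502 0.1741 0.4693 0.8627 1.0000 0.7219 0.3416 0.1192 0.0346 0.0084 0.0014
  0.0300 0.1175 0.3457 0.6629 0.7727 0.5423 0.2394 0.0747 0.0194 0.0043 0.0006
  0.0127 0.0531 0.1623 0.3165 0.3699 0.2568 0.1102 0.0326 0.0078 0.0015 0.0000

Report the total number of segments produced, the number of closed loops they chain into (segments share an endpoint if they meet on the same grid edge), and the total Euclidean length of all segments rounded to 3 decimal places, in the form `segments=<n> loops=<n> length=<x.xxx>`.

cell (0,3): code 0100 → (0.282,4.000)–(1.000,3.227)
cell (0,4): code 1100 → (0.231,5.000)–(0.282,4.000)
cell (0,5): code 1000 → (1.000,5.771)–(0.231,5.000)
cell (1,2): code 0100 → (1.672,3.000)–(2.000,2.852)
cell (1,3): code 1110 → (1.000,3.227)–(1.672,3.000)
cell (1,5): code 1001 → (2.000,5.845)–(1.000,5.771)
cell (2,2): code 0110 → (2.000,2.852)–(3.000,2.566)
cell (2,5): code 1001 → (3.000,5.546)–(2.000,5.845)
cell (3,2): code 0110 → (3.000,2.566)–(4.000,2.225)
cell (3,5): code 1001 → (4.000,5.507)–(3.000,5.546)
cell (4,2): code 0110 → (4.000,2.225)–(5.000,2.164)
cell (4,5): code 1001 → (5.000,5.494)–(4.000,5.507)
cell (5,2): code 0110 → (5.000,2.164)–(6.000,2.594)
cell (5,5): code 1001 → (6.000,5.027)–(5.000,5.494)
cell (6,2): code 0010 → (6.000,2.594)–(6.372,3.000)
cell (6,3): code 0011 → (6.372,3.000)–(6.593,4.000)
cell (6,4): code 0011 → (6.593,4.000)–(6.029,5.000)
cell (6,5): code 0001 → (6.029,5.000)–(6.000,5.027)
total: 18 segments, chained into 1 closed loop(s), length Σ = 16.315268

segments=18 loops=1 length=16.315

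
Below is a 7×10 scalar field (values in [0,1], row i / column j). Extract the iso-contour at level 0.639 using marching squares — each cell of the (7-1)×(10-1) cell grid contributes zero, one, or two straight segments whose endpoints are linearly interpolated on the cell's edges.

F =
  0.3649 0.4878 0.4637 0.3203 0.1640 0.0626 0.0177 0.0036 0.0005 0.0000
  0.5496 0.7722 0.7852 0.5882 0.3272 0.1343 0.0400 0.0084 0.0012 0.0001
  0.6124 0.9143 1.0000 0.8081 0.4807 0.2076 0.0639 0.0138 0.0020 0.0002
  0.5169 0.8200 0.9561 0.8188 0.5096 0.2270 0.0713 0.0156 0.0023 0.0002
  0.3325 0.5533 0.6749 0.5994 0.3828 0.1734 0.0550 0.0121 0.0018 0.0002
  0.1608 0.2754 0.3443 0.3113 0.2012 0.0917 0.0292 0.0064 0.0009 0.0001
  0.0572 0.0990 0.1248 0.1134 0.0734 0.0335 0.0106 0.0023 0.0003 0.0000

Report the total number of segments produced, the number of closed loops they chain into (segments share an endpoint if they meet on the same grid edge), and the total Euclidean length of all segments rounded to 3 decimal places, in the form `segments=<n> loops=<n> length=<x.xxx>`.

segments=14 loops=1 length=11.042

cell (0,0): code 0100 → (0.532,1.000)–(1.000,0.402)
cell (0,1): code 1100 → (0.545,2.000)–(0.532,1.000)
cell (0,2): code 1000 → (1.000,2.742)–(0.545,2.000)
cell (1,0): code 0110 → (1.000,0.402)–(2.000,0.088)
cell (1,2): code 1101 → (1.231,3.000)–(1.000,2.742)
cell (1,3): code 1000 → (2.000,3.516)–(1.231,3.000)
cell (2,0): code 0110 → (2.000,0.088)–(3.000,0.403)
cell (2,3): code 1001 → (3.000,3.582)–(2.000,3.516)
cell (3,0): code 0010 → (3.000,0.403)–(3.679,1.000)
cell (3,1): code 0111 → (3.679,1.000)–(4.000,1.705)
cell (3,2): code 1011 → (4.000,2.475)–(3.820,3.000)
cell (3,3): code 0001 → (3.820,3.000)–(3.000,3.582)
cell (4,1): code 0010 → (4.000,1.705)–(4.109,2.000)
cell (4,2): code 0001 → (4.109,2.000)–(4.000,2.475)
total: 14 segments, chained into 1 closed loop(s), length Σ = 11.041767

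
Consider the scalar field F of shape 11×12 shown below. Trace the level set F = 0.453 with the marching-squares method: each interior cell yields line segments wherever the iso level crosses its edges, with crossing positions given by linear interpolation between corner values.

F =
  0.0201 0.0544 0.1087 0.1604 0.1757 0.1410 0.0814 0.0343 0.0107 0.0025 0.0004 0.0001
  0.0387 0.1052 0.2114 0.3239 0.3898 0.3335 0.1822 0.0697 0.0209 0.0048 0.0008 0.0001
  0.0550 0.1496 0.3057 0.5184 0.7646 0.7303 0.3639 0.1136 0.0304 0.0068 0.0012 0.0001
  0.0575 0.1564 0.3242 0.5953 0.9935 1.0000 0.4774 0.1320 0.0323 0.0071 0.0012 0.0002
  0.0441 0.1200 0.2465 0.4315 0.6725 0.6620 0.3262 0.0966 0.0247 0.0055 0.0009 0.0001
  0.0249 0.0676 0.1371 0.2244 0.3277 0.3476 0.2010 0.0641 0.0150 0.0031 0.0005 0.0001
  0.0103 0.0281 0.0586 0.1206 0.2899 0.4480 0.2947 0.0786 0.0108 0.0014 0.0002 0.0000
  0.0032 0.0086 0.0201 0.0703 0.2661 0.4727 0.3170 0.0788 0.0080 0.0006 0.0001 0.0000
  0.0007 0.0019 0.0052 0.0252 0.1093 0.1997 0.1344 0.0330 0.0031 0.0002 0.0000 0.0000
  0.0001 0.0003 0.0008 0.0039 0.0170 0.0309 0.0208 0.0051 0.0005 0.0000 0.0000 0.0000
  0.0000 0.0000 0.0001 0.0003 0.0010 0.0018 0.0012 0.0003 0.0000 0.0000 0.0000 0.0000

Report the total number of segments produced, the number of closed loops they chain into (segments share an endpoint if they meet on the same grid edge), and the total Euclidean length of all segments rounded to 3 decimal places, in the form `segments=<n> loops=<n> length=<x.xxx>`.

segments=18 loops=2 length=12.850

cell (1,2): code 0100 → (1.664,3.000)–(2.000,2.693)
cell (1,3): code 1100 → (1.169,4.000)–(1.664,3.000)
cell (1,4): code 1100 → (1.301,5.000)–(1.169,4.000)
cell (1,5): code 1000 → (2.000,5.757)–(1.301,5.000)
cell (2,2): code 0110 → (2.000,2.693)–(3.000,2.475)
cell (2,5): code 1101 → (2.785,6.000)–(2.000,5.757)
cell (2,6): code 1000 → (3.000,6.071)–(2.785,6.000)
cell (3,2): code 0010 → (3.000,2.475)–(3.869,3.000)
cell (3,3): code 0111 → (3.869,3.000)–(4.000,3.089)
cell (3,5): code 1011 → (4.000,5.622)–(3.161,6.000)
cell (3,6): code 0001 → (3.161,6.000)–(3.000,6.071)
cell (4,3): code 0010 → (4.000,3.089)–(4.637,4.000)
cell (4,4): code 0011 → (4.637,4.000)–(4.665,5.000)
cell (4,5): code 0001 → (4.665,5.000)–(4.000,5.622)
cell (6,4): code 0100 → (6.202,5.000)–(7.000,4.905)
cell (6,5): code 1000 → (7.000,5.127)–(6.202,5.000)
cell (7,4): code 0010 → (7.000,4.905)–(7.072,5.000)
cell (7,5): code 0001 → (7.072,5.000)–(7.000,5.127)
total: 18 segments, chained into 2 closed loop(s), length Σ = 12.849719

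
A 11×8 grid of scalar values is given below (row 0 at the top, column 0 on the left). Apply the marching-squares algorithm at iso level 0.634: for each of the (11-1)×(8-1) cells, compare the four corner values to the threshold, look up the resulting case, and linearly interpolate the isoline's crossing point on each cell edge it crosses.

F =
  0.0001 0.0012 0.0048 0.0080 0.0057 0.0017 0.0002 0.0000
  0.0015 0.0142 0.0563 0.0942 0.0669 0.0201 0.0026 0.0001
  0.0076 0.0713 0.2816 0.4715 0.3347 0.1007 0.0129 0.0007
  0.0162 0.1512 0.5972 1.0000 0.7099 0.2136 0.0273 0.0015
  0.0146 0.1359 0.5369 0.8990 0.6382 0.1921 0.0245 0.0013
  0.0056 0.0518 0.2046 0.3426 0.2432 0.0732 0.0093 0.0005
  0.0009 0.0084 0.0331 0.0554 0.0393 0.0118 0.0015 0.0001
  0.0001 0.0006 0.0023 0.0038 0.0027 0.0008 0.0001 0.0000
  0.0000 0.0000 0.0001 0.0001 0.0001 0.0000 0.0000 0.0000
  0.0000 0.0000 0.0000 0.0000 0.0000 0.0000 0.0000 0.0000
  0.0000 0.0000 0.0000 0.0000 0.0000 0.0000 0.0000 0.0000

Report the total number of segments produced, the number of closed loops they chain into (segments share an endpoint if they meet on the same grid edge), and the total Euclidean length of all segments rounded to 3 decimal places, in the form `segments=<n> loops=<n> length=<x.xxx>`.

segments=8 loops=1 length=6.526

cell (2,2): code 0100 → (2.307,3.000)–(3.000,2.091)
cell (2,3): code 1100 → (2.798,4.000)–(2.307,3.000)
cell (2,4): code 1000 → (3.000,4.153)–(2.798,4.000)
cell (3,2): code 0110 → (3.000,2.091)–(4.000,2.268)
cell (3,4): code 1001 → (4.000,4.009)–(3.000,4.153)
cell (4,2): code 0010 → (4.000,2.268)–(4.476,3.000)
cell (4,3): code 0011 → (4.476,3.000)–(4.011,4.000)
cell (4,4): code 0001 → (4.011,4.000)–(4.000,4.009)
total: 8 segments, chained into 1 closed loop(s), length Σ = 6.525984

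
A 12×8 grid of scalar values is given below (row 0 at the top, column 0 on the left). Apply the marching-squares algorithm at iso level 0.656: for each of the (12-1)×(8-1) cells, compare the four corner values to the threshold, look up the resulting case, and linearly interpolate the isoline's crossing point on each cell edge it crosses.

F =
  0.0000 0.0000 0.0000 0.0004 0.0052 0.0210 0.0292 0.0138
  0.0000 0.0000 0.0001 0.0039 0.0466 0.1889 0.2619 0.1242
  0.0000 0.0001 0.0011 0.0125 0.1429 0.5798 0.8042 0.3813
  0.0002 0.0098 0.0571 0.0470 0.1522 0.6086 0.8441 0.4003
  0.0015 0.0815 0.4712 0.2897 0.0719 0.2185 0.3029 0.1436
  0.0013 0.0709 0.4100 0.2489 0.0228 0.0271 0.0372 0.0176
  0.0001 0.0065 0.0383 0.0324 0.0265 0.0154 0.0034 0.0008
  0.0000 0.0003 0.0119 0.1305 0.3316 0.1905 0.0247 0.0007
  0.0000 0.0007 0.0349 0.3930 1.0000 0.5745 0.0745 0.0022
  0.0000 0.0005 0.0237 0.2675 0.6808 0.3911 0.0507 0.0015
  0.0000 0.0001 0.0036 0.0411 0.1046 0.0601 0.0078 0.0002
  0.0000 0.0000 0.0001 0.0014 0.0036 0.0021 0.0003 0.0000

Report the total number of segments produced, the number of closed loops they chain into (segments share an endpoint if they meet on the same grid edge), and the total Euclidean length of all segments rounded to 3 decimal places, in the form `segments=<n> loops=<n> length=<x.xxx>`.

cell (1,5): code 0100 → (1.727,6.000)–(2.000,5.340)
cell (1,6): code 1000 → (2.000,6.350)–(1.727,6.000)
cell (2,5): code 0110 → (2.000,5.340)–(3.000,5.201)
cell (2,6): code 1001 → (3.000,6.424)–(2.000,6.350)
cell (3,5): code 0010 → (3.000,5.201)–(3.348,6.000)
cell (3,6): code 0001 → (3.348,6.000)–(3.000,6.424)
cell (7,3): code 0100 → (7.485,4.000)–(8.000,3.433)
cell (7,4): code 1000 → (8.000,4.808)–(7.485,4.000)
cell (8,3): code 0110 → (8.000,3.433)–(9.000,3.940)
cell (8,4): code 1001 → (9.000,4.086)–(8.000,4.808)
cell (9,3): code 0010 → (9.000,3.940)–(9.043,4.000)
cell (9,4): code 0001 → (9.043,4.000)–(9.000,4.086)
total: 12 segments, chained into 2 closed loop(s), length Σ = 8.839068

segments=12 loops=2 length=8.839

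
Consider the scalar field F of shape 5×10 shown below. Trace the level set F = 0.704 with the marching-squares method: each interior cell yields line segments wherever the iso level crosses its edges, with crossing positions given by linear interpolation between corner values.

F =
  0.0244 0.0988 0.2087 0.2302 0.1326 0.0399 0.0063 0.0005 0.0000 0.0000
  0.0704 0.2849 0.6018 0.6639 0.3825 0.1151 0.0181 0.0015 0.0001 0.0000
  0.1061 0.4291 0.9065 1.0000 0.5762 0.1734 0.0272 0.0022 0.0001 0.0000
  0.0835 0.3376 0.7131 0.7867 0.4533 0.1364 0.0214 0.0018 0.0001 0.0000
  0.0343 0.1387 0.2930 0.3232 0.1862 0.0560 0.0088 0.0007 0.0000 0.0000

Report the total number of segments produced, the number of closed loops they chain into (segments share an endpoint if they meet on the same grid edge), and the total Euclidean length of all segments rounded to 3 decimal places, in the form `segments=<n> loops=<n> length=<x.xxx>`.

cell (1,1): code 0100 → (1.335,2.000)–(2.000,1.576)
cell (1,2): code 1100 → (1.119,3.000)–(1.335,2.000)
cell (1,3): code 1000 → (2.000,3.698)–(1.119,3.000)
cell (2,1): code 0110 → (2.000,1.576)–(3.000,1.976)
cell (2,3): code 1001 → (3.000,3.248)–(2.000,3.698)
cell (3,1): code 0010 → (3.000,1.976)–(3.022,2.000)
cell (3,2): code 0011 → (3.022,2.000)–(3.178,3.000)
cell (3,3): code 0001 → (3.178,3.000)–(3.000,3.248)
total: 8 segments, chained into 1 closed loop(s), length Σ = 6.459557

segments=8 loops=1 length=6.460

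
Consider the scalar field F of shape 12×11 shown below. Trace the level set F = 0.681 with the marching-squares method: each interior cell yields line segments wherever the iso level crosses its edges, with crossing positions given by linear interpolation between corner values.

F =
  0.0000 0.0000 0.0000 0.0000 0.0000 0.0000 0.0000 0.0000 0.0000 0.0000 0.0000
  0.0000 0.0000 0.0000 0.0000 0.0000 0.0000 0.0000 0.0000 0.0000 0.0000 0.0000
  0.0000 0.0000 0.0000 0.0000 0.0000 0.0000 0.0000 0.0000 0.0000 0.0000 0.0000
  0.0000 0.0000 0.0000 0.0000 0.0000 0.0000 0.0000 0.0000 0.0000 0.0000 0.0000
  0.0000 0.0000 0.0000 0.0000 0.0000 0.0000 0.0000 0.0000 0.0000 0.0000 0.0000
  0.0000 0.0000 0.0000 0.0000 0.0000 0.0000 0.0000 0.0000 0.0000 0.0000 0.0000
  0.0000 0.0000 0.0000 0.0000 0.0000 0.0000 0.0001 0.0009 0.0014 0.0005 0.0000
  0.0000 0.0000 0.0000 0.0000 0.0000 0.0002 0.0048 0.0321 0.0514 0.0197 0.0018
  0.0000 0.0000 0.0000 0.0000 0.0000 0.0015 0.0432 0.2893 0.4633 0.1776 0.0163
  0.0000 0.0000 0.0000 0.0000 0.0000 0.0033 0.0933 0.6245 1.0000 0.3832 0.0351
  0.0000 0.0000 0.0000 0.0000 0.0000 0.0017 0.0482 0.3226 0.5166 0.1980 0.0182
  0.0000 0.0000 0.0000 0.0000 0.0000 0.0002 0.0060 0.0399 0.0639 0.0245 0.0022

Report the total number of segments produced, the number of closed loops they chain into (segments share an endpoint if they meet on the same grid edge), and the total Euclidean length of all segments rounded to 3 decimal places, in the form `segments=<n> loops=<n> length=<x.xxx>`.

cell (8,7): code 0100 → (8.406,8.000)–(9.000,7.150)
cell (8,8): code 1000 → (9.000,8.517)–(8.406,8.000)
cell (9,7): code 0010 → (9.000,7.150)–(9.660,8.000)
cell (9,8): code 0001 → (9.660,8.000)–(9.000,8.517)
total: 4 segments, chained into 1 closed loop(s), length Σ = 3.738853

segments=4 loops=1 length=3.739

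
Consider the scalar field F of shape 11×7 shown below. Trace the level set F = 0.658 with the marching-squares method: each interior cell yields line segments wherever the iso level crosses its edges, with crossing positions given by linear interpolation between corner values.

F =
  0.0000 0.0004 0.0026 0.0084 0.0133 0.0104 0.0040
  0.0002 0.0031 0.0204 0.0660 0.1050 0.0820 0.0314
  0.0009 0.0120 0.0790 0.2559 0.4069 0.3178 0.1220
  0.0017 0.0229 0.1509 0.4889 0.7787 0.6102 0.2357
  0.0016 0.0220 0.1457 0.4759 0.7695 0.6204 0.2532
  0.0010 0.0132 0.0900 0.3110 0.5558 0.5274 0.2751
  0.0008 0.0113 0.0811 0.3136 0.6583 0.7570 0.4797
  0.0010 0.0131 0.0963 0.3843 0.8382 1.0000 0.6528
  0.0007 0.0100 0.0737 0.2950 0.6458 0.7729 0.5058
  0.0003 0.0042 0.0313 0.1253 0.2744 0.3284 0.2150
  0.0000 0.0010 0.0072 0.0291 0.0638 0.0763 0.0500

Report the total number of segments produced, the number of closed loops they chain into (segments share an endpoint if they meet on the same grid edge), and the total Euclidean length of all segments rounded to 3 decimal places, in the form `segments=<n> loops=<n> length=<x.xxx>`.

cell (2,3): code 0100 → (2.675,4.000)–(3.000,3.584)
cell (2,4): code 1000 → (3.000,4.716)–(2.675,4.000)
cell (3,3): code 0110 → (3.000,3.584)–(4.000,3.620)
cell (3,4): code 1001 → (4.000,4.748)–(3.000,4.716)
cell (4,3): code 0010 → (4.000,3.620)–(4.522,4.000)
cell (4,4): code 0001 → (4.522,4.000)–(4.000,4.748)
cell (5,3): code 0100 → (5.997,4.000)–(6.000,3.999)
cell (5,4): code 1100 → (5.569,5.000)–(5.997,4.000)
cell (5,5): code 1000 → (6.000,5.357)–(5.569,5.000)
cell (6,3): code 0110 → (6.000,3.999)–(7.000,3.603)
cell (6,5): code 1001 → (7.000,5.985)–(6.000,5.357)
cell (7,3): code 0010 → (7.000,3.603)–(7.937,4.000)
cell (7,4): code 0111 → (7.937,4.000)–(8.000,4.096)
cell (7,5): code 1001 → (8.000,5.430)–(7.000,5.985)
cell (8,4): code 0010 → (8.000,4.096)–(8.258,5.000)
cell (8,5): code 0001 → (8.258,5.000)–(8.000,5.430)
total: 16 segments, chained into 2 closed loop(s), length Σ = 12.498044

segments=16 loops=2 length=12.498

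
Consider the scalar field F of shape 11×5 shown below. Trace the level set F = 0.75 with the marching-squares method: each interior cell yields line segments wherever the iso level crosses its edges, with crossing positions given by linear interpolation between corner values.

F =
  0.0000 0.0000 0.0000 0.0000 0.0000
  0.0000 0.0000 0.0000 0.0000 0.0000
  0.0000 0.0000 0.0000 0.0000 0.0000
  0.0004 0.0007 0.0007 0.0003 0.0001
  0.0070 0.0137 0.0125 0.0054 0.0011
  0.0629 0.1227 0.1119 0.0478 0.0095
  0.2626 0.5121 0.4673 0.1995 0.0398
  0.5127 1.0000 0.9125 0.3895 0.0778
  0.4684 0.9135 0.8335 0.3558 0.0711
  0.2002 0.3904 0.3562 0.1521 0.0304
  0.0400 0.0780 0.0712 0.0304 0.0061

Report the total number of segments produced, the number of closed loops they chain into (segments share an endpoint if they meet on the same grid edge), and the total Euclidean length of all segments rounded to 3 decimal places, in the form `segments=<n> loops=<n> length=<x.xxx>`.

segments=8 loops=1 length=5.974

cell (6,0): code 0100 → (6.488,1.000)–(7.000,0.487)
cell (6,1): code 1100 → (6.635,2.000)–(6.488,1.000)
cell (6,2): code 1000 → (7.000,2.311)–(6.635,2.000)
cell (7,0): code 0110 → (7.000,0.487)–(8.000,0.633)
cell (7,2): code 1001 → (8.000,2.175)–(7.000,2.311)
cell (8,0): code 0010 → (8.000,0.633)–(8.313,1.000)
cell (8,1): code 0011 → (8.313,1.000)–(8.175,2.000)
cell (8,2): code 0001 → (8.175,2.000)–(8.000,2.175)
total: 8 segments, chained into 1 closed loop(s), length Σ = 5.974028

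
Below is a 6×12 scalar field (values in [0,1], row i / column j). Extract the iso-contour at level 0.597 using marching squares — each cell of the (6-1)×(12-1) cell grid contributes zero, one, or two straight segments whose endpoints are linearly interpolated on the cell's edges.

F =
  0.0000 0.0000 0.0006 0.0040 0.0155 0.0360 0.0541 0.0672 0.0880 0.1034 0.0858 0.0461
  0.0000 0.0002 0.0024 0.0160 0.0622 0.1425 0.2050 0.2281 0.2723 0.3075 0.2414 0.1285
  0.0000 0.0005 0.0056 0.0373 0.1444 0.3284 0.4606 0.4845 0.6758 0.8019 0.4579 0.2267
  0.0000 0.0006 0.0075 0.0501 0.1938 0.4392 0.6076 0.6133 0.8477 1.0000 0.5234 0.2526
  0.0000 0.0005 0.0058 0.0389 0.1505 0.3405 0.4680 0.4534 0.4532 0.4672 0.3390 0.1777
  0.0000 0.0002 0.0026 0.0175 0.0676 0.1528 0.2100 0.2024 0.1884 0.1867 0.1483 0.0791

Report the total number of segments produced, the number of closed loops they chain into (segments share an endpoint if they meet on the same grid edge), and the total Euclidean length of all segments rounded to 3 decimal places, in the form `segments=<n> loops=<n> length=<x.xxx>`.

cell (1,7): code 0100 → (1.805,8.000)–(2.000,7.588)
cell (1,8): code 1100 → (1.586,9.000)–(1.805,8.000)
cell (1,9): code 1000 → (2.000,9.596)–(1.586,9.000)
cell (2,5): code 0100 → (2.928,6.000)–(3.000,5.937)
cell (2,6): code 1100 → (2.873,7.000)–(2.928,6.000)
cell (2,7): code 1110 → (2.000,7.588)–(2.873,7.000)
cell (2,9): code 1001 → (3.000,9.846)–(2.000,9.596)
cell (3,5): code 0010 → (3.000,5.937)–(3.076,6.000)
cell (3,6): code 0011 → (3.076,6.000)–(3.102,7.000)
cell (3,7): code 0011 → (3.102,7.000)–(3.635,8.000)
cell (3,8): code 0011 → (3.635,8.000)–(3.756,9.000)
cell (3,9): code 0001 → (3.756,9.000)–(3.000,9.846)
total: 12 segments, chained into 1 closed loop(s), length Σ = 9.760357

segments=12 loops=1 length=9.760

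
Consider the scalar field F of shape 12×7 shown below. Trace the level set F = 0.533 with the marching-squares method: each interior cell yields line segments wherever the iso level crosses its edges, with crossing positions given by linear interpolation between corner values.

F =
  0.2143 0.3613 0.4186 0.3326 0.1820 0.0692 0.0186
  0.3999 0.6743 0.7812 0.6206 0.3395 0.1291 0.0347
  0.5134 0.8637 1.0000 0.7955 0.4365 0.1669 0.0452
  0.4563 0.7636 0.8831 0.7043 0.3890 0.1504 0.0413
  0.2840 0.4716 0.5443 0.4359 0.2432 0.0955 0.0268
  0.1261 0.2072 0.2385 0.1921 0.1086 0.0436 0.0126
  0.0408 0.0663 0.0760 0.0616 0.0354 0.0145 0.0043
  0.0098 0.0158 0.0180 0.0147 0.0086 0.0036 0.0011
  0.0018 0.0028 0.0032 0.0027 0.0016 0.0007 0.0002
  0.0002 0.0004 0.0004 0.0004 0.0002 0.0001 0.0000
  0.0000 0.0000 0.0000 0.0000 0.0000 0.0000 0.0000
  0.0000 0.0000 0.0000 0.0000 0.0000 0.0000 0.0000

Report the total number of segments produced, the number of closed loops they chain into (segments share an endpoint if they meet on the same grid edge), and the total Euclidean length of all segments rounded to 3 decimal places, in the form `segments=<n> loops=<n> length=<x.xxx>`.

cell (0,0): code 0100 → (0.549,1.000)–(1.000,0.485)
cell (0,1): code 1100 → (0.315,2.000)–(0.549,1.000)
cell (0,2): code 1100 → (0.696,3.000)–(0.315,2.000)
cell (0,3): code 1000 → (1.000,3.312)–(0.696,3.000)
cell (1,0): code 0110 → (1.000,0.485)–(2.000,0.056)
cell (1,3): code 1001 → (2.000,3.731)–(1.000,3.312)
cell (2,0): code 0110 → (2.000,0.056)–(3.000,0.250)
cell (2,3): code 1001 → (3.000,3.543)–(2.000,3.731)
cell (3,0): code 0010 → (3.000,0.250)–(3.790,1.000)
cell (3,1): code 0111 → (3.790,1.000)–(4.000,1.845)
cell (3,2): code 1011 → (4.000,2.104)–(3.638,3.000)
cell (3,3): code 0001 → (3.638,3.000)–(3.000,3.543)
cell (4,1): code 0010 → (4.000,1.845)–(4.037,2.000)
cell (4,2): code 0001 → (4.037,2.000)–(4.000,2.104)
total: 14 segments, chained into 1 closed loop(s), length Σ = 11.459980

segments=14 loops=1 length=11.460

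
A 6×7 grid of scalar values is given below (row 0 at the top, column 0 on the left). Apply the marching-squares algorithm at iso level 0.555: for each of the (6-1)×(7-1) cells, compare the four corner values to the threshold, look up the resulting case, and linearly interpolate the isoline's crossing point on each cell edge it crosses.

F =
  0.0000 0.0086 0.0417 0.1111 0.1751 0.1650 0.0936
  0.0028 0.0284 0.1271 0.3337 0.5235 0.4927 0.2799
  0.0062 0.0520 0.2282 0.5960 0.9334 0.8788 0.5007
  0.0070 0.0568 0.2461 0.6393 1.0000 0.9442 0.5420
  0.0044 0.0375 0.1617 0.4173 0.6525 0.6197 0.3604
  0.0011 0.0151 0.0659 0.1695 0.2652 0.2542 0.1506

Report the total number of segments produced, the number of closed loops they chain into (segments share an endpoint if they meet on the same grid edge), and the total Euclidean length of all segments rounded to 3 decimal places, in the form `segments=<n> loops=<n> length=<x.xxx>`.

cell (1,2): code 0100 → (1.844,3.000)–(2.000,2.889)
cell (1,3): code 1100 → (1.077,4.000)–(1.844,3.000)
cell (1,4): code 1100 → (1.161,5.000)–(1.077,4.000)
cell (1,5): code 1000 → (2.000,5.856)–(1.161,5.000)
cell (2,2): code 0110 → (2.000,2.889)–(3.000,2.786)
cell (2,5): code 1001 → (3.000,5.968)–(2.000,5.856)
cell (3,2): code 0010 → (3.000,2.786)–(3.380,3.000)
cell (3,3): code 0111 → (3.380,3.000)–(4.000,3.585)
cell (3,5): code 1001 → (4.000,5.250)–(3.000,5.968)
cell (4,3): code 0010 → (4.000,3.585)–(4.252,4.000)
cell (4,4): code 0011 → (4.252,4.000)–(4.177,5.000)
cell (4,5): code 0001 → (4.177,5.000)–(4.000,5.250)
total: 12 segments, chained into 1 closed loop(s), length Σ = 9.979699

segments=12 loops=1 length=9.980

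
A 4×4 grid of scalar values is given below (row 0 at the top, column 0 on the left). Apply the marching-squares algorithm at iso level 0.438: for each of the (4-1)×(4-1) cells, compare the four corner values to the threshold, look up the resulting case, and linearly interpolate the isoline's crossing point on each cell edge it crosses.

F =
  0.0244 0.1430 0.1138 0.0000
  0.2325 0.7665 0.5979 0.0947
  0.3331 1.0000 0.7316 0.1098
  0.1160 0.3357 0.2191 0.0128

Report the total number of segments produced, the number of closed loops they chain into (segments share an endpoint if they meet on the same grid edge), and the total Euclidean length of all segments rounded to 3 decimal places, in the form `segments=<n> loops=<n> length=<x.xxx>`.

cell (0,0): code 0100 → (0.473,1.000)–(1.000,0.385)
cell (0,1): code 1100 → (0.670,2.000)–(0.473,1.000)
cell (0,2): code 1000 → (1.000,2.318)–(0.670,2.000)
cell (1,0): code 0110 → (1.000,0.385)–(2.000,0.157)
cell (1,2): code 1001 → (2.000,2.472)–(1.000,2.318)
cell (2,0): code 0010 → (2.000,0.157)–(2.846,1.000)
cell (2,1): code 0011 → (2.846,1.000)–(2.573,2.000)
cell (2,2): code 0001 → (2.573,2.000)–(2.000,2.472)
total: 8 segments, chained into 1 closed loop(s), length Σ = 7.297952

segments=8 loops=1 length=7.298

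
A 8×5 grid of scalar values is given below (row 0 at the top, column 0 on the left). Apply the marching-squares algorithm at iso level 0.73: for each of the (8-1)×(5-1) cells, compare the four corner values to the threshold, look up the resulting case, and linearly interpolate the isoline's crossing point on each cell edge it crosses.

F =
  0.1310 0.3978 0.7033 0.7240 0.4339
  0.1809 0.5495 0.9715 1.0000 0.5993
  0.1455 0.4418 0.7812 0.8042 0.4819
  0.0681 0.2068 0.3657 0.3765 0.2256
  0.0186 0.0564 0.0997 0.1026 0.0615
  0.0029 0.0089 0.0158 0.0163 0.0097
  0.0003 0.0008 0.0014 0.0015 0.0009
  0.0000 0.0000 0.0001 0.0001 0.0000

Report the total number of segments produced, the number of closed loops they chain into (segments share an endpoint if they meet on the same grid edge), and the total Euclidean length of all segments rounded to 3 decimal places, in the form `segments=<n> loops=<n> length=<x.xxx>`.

cell (0,1): code 0100 → (0.100,2.000)–(1.000,1.428)
cell (0,2): code 1100 → (0.022,3.000)–(0.100,2.000)
cell (0,3): code 1000 → (1.000,3.674)–(0.022,3.000)
cell (1,1): code 0110 → (1.000,1.428)–(2.000,1.849)
cell (1,3): code 1001 → (2.000,3.230)–(1.000,3.674)
cell (2,1): code 0010 → (2.000,1.849)–(2.123,2.000)
cell (2,2): code 0011 → (2.123,2.000)–(2.173,3.000)
cell (2,3): code 0001 → (2.173,3.000)–(2.000,3.230)
total: 8 segments, chained into 1 closed loop(s), length Σ = 6.921266

segments=8 loops=1 length=6.921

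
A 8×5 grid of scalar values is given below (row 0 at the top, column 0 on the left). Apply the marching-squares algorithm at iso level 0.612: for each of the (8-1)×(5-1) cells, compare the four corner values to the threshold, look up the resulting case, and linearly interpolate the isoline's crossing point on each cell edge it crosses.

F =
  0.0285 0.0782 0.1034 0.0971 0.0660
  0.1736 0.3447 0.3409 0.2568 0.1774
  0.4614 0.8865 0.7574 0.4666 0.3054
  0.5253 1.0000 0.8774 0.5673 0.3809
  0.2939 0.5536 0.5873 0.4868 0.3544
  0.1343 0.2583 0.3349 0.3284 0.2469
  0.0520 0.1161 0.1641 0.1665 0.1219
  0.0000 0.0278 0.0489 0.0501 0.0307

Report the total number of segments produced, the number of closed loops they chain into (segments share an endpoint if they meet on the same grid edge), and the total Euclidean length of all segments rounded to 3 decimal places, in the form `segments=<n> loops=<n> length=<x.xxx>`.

segments=8 loops=1 length=7.966

cell (1,0): code 0100 → (1.493,1.000)–(2.000,0.354)
cell (1,1): code 1100 → (1.651,2.000)–(1.493,1.000)
cell (1,2): code 1000 → (2.000,2.500)–(1.651,2.000)
cell (2,0): code 0110 → (2.000,0.354)–(3.000,0.183)
cell (2,2): code 1001 → (3.000,2.856)–(2.000,2.500)
cell (3,0): code 0010 → (3.000,0.183)–(3.869,1.000)
cell (3,1): code 0011 → (3.869,1.000)–(3.915,2.000)
cell (3,2): code 0001 → (3.915,2.000)–(3.000,2.856)
total: 8 segments, chained into 1 closed loop(s), length Σ = 7.965903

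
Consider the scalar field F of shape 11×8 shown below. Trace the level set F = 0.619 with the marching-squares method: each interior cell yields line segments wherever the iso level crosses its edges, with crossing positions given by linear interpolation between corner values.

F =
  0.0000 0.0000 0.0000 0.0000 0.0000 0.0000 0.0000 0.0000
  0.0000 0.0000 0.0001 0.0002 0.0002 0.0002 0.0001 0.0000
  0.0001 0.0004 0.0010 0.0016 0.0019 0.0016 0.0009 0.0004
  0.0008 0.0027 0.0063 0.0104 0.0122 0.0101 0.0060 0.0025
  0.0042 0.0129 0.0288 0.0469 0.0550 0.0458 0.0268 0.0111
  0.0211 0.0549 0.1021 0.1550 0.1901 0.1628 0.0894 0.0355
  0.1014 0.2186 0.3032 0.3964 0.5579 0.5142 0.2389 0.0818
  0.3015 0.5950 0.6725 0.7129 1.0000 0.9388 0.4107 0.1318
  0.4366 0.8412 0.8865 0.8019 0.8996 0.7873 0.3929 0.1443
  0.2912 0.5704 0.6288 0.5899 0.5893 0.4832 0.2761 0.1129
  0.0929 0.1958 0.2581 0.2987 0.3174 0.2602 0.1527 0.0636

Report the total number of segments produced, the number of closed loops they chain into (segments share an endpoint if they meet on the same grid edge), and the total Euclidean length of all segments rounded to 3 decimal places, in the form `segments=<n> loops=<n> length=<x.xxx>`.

segments=16 loops=1 length=13.017

cell (6,1): code 0100 → (6.855,2.000)–(7.000,1.310)
cell (6,2): code 1100 → (6.703,3.000)–(6.855,2.000)
cell (6,3): code 1100 → (6.138,4.000)–(6.703,3.000)
cell (6,4): code 1100 → (6.247,5.000)–(6.138,4.000)
cell (6,5): code 1000 → (7.000,5.606)–(6.247,5.000)
cell (7,0): code 0100 → (7.097,1.000)–(8.000,0.451)
cell (7,1): code 1110 → (7.000,1.310)–(7.097,1.000)
cell (7,5): code 1001 → (8.000,5.427)–(7.000,5.606)
cell (8,0): code 0010 → (8.000,0.451)–(8.821,1.000)
cell (8,1): code 0111 → (8.821,1.000)–(9.000,1.832)
cell (8,2): code 1011 → (9.000,2.252)–(8.863,3.000)
cell (8,3): code 0011 → (8.863,3.000)–(8.904,4.000)
cell (8,4): code 0011 → (8.904,4.000)–(8.553,5.000)
cell (8,5): code 0001 → (8.553,5.000)–(8.000,5.427)
cell (9,1): code 0010 → (9.000,1.832)–(9.026,2.000)
cell (9,2): code 0001 → (9.026,2.000)–(9.000,2.252)
total: 16 segments, chained into 1 closed loop(s), length Σ = 13.016666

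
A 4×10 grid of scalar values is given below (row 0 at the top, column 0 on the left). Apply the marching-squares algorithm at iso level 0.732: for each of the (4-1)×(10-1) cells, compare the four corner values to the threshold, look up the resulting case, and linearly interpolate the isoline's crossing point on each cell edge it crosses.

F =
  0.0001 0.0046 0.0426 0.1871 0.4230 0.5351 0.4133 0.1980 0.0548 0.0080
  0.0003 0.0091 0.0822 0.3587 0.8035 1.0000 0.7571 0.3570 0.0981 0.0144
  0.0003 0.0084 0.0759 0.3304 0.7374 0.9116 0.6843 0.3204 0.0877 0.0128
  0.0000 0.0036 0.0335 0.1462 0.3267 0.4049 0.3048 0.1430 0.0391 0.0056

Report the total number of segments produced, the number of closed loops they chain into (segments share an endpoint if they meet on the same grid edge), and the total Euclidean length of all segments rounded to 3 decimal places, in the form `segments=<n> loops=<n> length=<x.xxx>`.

cell (0,3): code 0100 → (0.812,4.000)–(1.000,3.839)
cell (0,4): code 1100 → (0.424,5.000)–(0.812,4.000)
cell (0,5): code 1100 → (0.927,6.000)–(0.424,5.000)
cell (0,6): code 1000 → (1.000,6.063)–(0.927,6.000)
cell (1,3): code 0110 → (1.000,3.839)–(2.000,3.987)
cell (1,5): code 1011 → (2.000,5.790)–(1.345,6.000)
cell (1,6): code 0001 → (1.345,6.000)–(1.000,6.063)
cell (2,3): code 0010 → (2.000,3.987)–(2.013,4.000)
cell (2,4): code 0011 → (2.013,4.000)–(2.354,5.000)
cell (2,5): code 0001 → (2.354,5.000)–(2.000,5.790)
total: 10 segments, chained into 1 closed loop(s), length Σ = 6.526552

segments=10 loops=1 length=6.527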